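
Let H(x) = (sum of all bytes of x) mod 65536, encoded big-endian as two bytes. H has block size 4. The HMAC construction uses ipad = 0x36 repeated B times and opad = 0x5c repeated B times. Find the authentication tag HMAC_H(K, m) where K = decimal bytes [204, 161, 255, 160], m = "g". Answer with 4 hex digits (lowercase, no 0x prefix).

Key decimal bytes [204, 161, 255, 160] = cc a1 ff a0 is exactly B = 4 bytes: K' = cc a1 ff a0.
K' ⊕ ipad = fa 97 c9 96.  K' ⊕ opad = 90 fd a3 fc.
Inner input = (K'⊕ipad) ∥ m = fa 97 c9 96 ∥ 67.
Inner hash: sum = 250+151+201+150+103 = 855 → 03 57.
Outer input = (K'⊕opad) ∥ inner = 90 fd a3 fc ∥ 03 57.
Outer hash (tag): sum = 144+253+163+252+3+87 = 902 → 03 86.

0386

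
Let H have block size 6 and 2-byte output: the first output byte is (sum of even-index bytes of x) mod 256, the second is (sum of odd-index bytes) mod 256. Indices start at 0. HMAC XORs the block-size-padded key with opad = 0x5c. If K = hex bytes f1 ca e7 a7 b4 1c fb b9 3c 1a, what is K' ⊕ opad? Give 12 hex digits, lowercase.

Key hex bytes f1 ca e7 a7 b4 1c fb b9 3c 1a is 10 bytes > B = 6, so hash it first: H(key) = c3 60, then zero-pad to 6 bytes: K' = c3 60 00 00 00 00.
XOR each byte with 0x5c: c3⊕5c=9f, 60⊕5c=3c, 00⊕5c=5c, 00⊕5c=5c, 00⊕5c=5c, 00⊕5c=5c.

9f3c5c5c5c5c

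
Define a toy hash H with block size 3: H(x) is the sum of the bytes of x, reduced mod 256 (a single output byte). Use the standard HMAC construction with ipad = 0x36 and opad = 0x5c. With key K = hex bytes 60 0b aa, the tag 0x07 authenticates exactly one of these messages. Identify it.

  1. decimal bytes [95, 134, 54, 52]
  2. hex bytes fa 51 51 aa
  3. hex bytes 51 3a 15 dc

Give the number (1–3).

1

Key hex bytes 60 0b aa is exactly B = 3 bytes: K' = 60 0b aa.
K' ⊕ ipad = 56 3d 9c; K' ⊕ opad = 3c 57 f6.
m1: inner = H(56 3d 9c 5f 86 36 34) = 7e; tag = H(3c 57 f6 7e) = 07 ← matches
m2: inner = H(56 3d 9c fa 51 51 aa) = 75; tag = H(3c 57 f6 75) = fe
m3: inner = H(56 3d 9c 51 3a 15 dc) = ab; tag = H(3c 57 f6 ab) = 34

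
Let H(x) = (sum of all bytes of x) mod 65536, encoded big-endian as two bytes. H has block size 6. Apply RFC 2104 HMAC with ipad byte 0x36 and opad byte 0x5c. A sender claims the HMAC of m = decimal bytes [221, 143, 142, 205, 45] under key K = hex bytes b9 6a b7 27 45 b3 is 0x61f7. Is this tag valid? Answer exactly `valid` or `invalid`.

Key hex bytes b9 6a b7 27 45 b3 is exactly B = 6 bytes: K' = b9 6a b7 27 45 b3.
K' ⊕ ipad = 8f 5c 81 11 73 85; K' ⊕ opad = e5 36 eb 7b 19 ef.
Inner hash: sum = 143+92+129+17+115+133+221+143+142+205+45 = 1385 → 05 69.
Outer hash (recomputed tag): sum = 229+54+235+123+25+239+5+105 = 1015 → 03 f7.
Recomputed tag = 03f7; claimed = 61f7 → mismatch.

invalid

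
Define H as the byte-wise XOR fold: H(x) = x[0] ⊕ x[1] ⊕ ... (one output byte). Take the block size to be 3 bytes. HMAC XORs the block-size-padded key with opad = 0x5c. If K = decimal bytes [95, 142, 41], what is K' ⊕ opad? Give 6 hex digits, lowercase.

Key decimal bytes [95, 142, 41] = 5f 8e 29 is exactly B = 3 bytes: K' = 5f 8e 29.
XOR each byte with 0x5c: 5f⊕5c=03, 8e⊕5c=d2, 29⊕5c=75.

03d275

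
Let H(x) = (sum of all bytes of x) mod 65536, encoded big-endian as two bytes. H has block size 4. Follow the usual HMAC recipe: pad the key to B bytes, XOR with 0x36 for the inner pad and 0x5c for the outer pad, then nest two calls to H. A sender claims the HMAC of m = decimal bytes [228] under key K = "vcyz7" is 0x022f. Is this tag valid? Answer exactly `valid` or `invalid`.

Key "vcyz7" = 76 63 79 7a 37 is 5 bytes > B = 4, so hash it first: H(key) = 02 03, then zero-pad to 4 bytes: K' = 02 03 00 00.
K' ⊕ ipad = 34 35 36 36; K' ⊕ opad = 5e 5f 5c 5c.
Inner hash: sum = 52+53+54+54+228 = 441 → 01 b9.
Outer hash (recomputed tag): sum = 94+95+92+92+1+185 = 559 → 02 2f.
Recomputed tag = 022f; claimed = 022f → match.

valid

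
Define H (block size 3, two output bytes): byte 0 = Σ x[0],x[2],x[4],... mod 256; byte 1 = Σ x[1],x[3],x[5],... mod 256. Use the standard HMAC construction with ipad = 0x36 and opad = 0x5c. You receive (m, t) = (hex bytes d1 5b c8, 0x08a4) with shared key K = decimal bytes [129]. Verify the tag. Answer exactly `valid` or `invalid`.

valid

Key decimal bytes [129] = 81 is 1 byte ≤ B = 3; zero-pad to 3 bytes: K' = 81 00 00.
K' ⊕ ipad = b7 36 36; K' ⊕ opad = dd 5c 5c.
Inner hash: even-index sum = 328 mod 256 = 72; odd-index sum = 463 mod 256 = 207 → 48 cf.
Outer hash (recomputed tag): even-index sum = 520 mod 256 = 8; odd-index sum = 164 mod 256 = 164 → 08 a4.
Recomputed tag = 08a4; claimed = 08a4 → match.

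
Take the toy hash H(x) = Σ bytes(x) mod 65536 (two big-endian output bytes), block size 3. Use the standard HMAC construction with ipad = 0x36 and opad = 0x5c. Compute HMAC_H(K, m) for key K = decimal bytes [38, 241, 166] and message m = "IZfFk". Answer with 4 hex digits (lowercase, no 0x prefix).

Key decimal bytes [38, 241, 166] = 26 f1 a6 is exactly B = 3 bytes: K' = 26 f1 a6.
K' ⊕ ipad = 10 c7 90.  K' ⊕ opad = 7a ad fa.
Inner input = (K'⊕ipad) ∥ m = 10 c7 90 ∥ 49 5a 66 46 6b.
Inner hash: sum = 16+199+144+73+90+102+70+107 = 801 → 03 21.
Outer input = (K'⊕opad) ∥ inner = 7a ad fa ∥ 03 21.
Outer hash (tag): sum = 122+173+250+3+33 = 581 → 02 45.

0245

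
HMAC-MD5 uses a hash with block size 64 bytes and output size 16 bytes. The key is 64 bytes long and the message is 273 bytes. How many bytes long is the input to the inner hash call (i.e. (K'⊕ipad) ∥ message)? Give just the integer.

Key is 64 ≤ 64 bytes, zero-padded: |K'| = 64.
Inner input = (K'⊕ipad) ∥ m → 64 + 273 = 337 bytes.

337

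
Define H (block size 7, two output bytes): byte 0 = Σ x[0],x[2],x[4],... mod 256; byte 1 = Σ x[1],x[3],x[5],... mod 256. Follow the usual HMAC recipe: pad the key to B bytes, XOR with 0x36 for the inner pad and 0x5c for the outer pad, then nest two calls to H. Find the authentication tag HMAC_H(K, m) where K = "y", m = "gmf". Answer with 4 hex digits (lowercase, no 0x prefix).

Key "y" = 79 is 1 byte ≤ B = 7; zero-pad to 7 bytes: K' = 79 00 00 00 00 00 00.
K' ⊕ ipad = 4f 36 36 36 36 36 36.  K' ⊕ opad = 25 5c 5c 5c 5c 5c 5c.
Inner input = (K'⊕ipad) ∥ m = 4f 36 36 36 36 36 36 ∥ 67 6d 66.
Inner hash: even-index sum = 350 mod 256 = 94; odd-index sum = 367 mod 256 = 111 → 5e 6f.
Outer input = (K'⊕opad) ∥ inner = 25 5c 5c 5c 5c 5c 5c ∥ 5e 6f.
Outer hash (tag): even-index sum = 424 mod 256 = 168; odd-index sum = 370 mod 256 = 114 → a8 72.

a872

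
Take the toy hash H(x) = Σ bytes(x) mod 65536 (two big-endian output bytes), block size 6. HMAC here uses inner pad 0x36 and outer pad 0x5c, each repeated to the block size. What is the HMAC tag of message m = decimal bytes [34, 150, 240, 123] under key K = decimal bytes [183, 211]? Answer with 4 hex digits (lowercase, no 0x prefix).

034f

Key decimal bytes [183, 211] = b7 d3 is 2 bytes ≤ B = 6; zero-pad to 6 bytes: K' = b7 d3 00 00 00 00.
K' ⊕ ipad = 81 e5 36 36 36 36.  K' ⊕ opad = eb 8f 5c 5c 5c 5c.
Inner input = (K'⊕ipad) ∥ m = 81 e5 36 36 36 36 ∥ 22 96 f0 7b.
Inner hash: sum = 129+229+54+54+54+54+34+150+240+123 = 1121 → 04 61.
Outer input = (K'⊕opad) ∥ inner = eb 8f 5c 5c 5c 5c ∥ 04 61.
Outer hash (tag): sum = 235+143+92+92+92+92+4+97 = 847 → 03 4f.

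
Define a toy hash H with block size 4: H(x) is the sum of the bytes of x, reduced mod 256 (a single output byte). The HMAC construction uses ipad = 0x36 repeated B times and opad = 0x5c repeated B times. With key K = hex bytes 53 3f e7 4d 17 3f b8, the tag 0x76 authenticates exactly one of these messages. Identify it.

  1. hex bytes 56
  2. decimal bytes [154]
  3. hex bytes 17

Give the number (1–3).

1

Key hex bytes 53 3f e7 4d 17 3f b8 is 7 bytes > B = 4, so hash it first: H(key) = d4, then zero-pad to 4 bytes: K' = d4 00 00 00.
K' ⊕ ipad = e2 36 36 36; K' ⊕ opad = 88 5c 5c 5c.
m1: inner = H(e2 36 36 36 56) = da; tag = H(88 5c 5c 5c da) = 76 ← matches
m2: inner = H(e2 36 36 36 9a) = 1e; tag = H(88 5c 5c 5c 1e) = ba
m3: inner = H(e2 36 36 36 17) = 9b; tag = H(88 5c 5c 5c 9b) = 37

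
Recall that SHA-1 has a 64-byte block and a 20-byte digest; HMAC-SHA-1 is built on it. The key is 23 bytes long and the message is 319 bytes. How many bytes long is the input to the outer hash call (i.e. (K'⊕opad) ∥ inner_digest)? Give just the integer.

84

Key is 23 ≤ 64 bytes, zero-padded: |K'| = 64.
Outer input = (K'⊕opad) ∥ H(inner) → 64 + 20 = 84 bytes.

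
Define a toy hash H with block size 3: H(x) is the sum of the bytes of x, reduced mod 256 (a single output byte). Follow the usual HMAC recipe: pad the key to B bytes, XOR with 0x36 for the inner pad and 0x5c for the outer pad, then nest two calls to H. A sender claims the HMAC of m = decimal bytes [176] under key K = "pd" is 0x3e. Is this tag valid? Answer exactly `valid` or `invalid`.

Key "pd" = 70 64 is 2 bytes ≤ B = 3; zero-pad to 3 bytes: K' = 70 64 00.
K' ⊕ ipad = 46 52 36; K' ⊕ opad = 2c 38 5c.
Inner hash: sum = 70+82+54+176 = 382; mod 256 = 126 → 7e.
Outer hash (recomputed tag): sum = 44+56+92+126 = 318; mod 256 = 62 → 3e.
Recomputed tag = 3e; claimed = 3e → match.

valid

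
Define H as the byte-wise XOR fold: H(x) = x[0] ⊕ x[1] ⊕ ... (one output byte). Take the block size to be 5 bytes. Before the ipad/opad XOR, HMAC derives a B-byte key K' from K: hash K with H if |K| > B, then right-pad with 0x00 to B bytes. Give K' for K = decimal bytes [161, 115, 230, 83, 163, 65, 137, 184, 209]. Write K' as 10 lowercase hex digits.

6500000000

|K| = 9 > B = 5, so first hash the key.
H(K): XOR a1⊕73⊕e6⊕53⊕a3⊕41⊕89⊕b8⊕d1 = 65.
Zero-pad H(K) = 65 to 5 bytes: K' = 65 00 00 00 00.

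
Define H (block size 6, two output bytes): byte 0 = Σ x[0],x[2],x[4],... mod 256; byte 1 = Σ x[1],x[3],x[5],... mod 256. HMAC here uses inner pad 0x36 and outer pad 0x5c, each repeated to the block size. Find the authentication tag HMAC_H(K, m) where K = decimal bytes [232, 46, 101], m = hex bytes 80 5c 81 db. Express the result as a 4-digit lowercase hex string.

b1e5

Key decimal bytes [232, 46, 101] = e8 2e 65 is 3 bytes ≤ B = 6; zero-pad to 6 bytes: K' = e8 2e 65 00 00 00.
K' ⊕ ipad = de 18 53 36 36 36.  K' ⊕ opad = b4 72 39 5c 5c 5c.
Inner input = (K'⊕ipad) ∥ m = de 18 53 36 36 36 ∥ 80 5c 81 db.
Inner hash: even-index sum = 616 mod 256 = 104; odd-index sum = 443 mod 256 = 187 → 68 bb.
Outer input = (K'⊕opad) ∥ inner = b4 72 39 5c 5c 5c ∥ 68 bb.
Outer hash (tag): even-index sum = 433 mod 256 = 177; odd-index sum = 485 mod 256 = 229 → b1 e5.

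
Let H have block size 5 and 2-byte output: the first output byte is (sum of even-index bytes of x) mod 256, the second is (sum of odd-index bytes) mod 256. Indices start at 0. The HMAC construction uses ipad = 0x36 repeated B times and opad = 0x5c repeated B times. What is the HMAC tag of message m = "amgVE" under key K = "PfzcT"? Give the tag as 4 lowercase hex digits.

ec50

Key "PfzcT" = 50 66 7a 63 54 is exactly B = 5 bytes: K' = 50 66 7a 63 54.
K' ⊕ ipad = 66 50 4c 55 62.  K' ⊕ opad = 0c 3a 26 3f 08.
Inner input = (K'⊕ipad) ∥ m = 66 50 4c 55 62 ∥ 61 6d 67 56 45.
Inner hash: even-index sum = 471 mod 256 = 215; odd-index sum = 434 mod 256 = 178 → d7 b2.
Outer input = (K'⊕opad) ∥ inner = 0c 3a 26 3f 08 ∥ d7 b2.
Outer hash (tag): even-index sum = 236 mod 256 = 236; odd-index sum = 336 mod 256 = 80 → ec 50.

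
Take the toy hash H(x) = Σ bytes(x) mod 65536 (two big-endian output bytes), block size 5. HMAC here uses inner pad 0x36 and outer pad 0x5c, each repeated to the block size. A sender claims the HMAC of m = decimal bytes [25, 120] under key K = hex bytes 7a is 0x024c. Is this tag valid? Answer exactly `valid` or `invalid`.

Key hex bytes 7a is 1 byte ≤ B = 5; zero-pad to 5 bytes: K' = 7a 00 00 00 00.
K' ⊕ ipad = 4c 36 36 36 36; K' ⊕ opad = 26 5c 5c 5c 5c.
Inner hash: sum = 76+54+54+54+54+25+120 = 437 → 01 b5.
Outer hash (recomputed tag): sum = 38+92+92+92+92+1+181 = 588 → 02 4c.
Recomputed tag = 024c; claimed = 024c → match.

valid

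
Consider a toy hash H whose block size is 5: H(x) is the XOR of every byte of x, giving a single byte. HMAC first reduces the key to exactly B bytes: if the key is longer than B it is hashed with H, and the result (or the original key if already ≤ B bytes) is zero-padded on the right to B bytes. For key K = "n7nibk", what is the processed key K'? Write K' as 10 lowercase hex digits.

5700000000

|K| = 6 > B = 5, so first hash the key.
H(K): XOR 6e⊕37⊕6e⊕69⊕62⊕6b = 57.
Zero-pad H(K) = 57 to 5 bytes: K' = 57 00 00 00 00.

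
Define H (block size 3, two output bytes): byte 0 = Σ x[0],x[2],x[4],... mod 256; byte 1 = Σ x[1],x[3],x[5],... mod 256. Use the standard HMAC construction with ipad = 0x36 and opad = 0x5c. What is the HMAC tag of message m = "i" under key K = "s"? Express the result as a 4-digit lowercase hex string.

2ad7

Key "s" = 73 is 1 byte ≤ B = 3; zero-pad to 3 bytes: K' = 73 00 00.
K' ⊕ ipad = 45 36 36.  K' ⊕ opad = 2f 5c 5c.
Inner input = (K'⊕ipad) ∥ m = 45 36 36 ∥ 69.
Inner hash: even-index sum = 123 mod 256 = 123; odd-index sum = 159 mod 256 = 159 → 7b 9f.
Outer input = (K'⊕opad) ∥ inner = 2f 5c 5c ∥ 7b 9f.
Outer hash (tag): even-index sum = 298 mod 256 = 42; odd-index sum = 215 mod 256 = 215 → 2a d7.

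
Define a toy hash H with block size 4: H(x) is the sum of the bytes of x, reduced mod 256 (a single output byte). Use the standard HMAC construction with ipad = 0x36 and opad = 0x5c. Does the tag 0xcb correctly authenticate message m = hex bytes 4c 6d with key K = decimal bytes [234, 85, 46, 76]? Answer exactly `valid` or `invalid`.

valid

Key decimal bytes [234, 85, 46, 76] = ea 55 2e 4c is exactly B = 4 bytes: K' = ea 55 2e 4c.
K' ⊕ ipad = dc 63 18 7a; K' ⊕ opad = b6 09 72 10.
Inner hash: sum = 220+99+24+122+76+109 = 650; mod 256 = 138 → 8a.
Outer hash (recomputed tag): sum = 182+9+114+16+138 = 459; mod 256 = 203 → cb.
Recomputed tag = cb; claimed = cb → match.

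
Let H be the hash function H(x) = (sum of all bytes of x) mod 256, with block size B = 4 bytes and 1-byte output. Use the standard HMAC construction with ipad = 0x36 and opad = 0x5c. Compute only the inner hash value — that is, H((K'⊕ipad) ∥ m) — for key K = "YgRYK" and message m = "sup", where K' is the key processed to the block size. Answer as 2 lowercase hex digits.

Key "YgRYK" = 59 67 52 59 4b is 5 bytes > B = 4, so hash it first: H(key) = b6, then zero-pad to 4 bytes: K' = b6 00 00 00.
K' ⊕ ipad = 80 36 36 36.
Inner input = 80 36 36 36 ∥ 73 75 70.
Inner hash: sum = 128+54+54+54+115+117+112 = 634; mod 256 = 122 → 7a.

7a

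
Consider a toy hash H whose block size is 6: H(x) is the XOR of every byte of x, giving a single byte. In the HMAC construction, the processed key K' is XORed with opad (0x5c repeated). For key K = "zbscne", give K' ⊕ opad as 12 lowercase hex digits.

263e2f3f3239

Key "zbscne" = 7a 62 73 63 6e 65 is exactly B = 6 bytes: K' = 7a 62 73 63 6e 65.
XOR each byte with 0x5c: 7a⊕5c=26, 62⊕5c=3e, 73⊕5c=2f, 63⊕5c=3f, 6e⊕5c=32, 65⊕5c=39.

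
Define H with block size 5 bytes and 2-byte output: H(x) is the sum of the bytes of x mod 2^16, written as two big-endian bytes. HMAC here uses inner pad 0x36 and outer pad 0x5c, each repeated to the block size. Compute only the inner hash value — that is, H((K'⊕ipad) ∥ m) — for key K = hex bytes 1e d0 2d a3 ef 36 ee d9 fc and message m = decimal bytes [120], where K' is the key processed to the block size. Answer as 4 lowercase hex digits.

01dd

Key hex bytes 1e d0 2d a3 ef 36 ee d9 fc is 9 bytes > B = 5, so hash it first: H(key) = 05 a6, then zero-pad to 5 bytes: K' = 05 a6 00 00 00.
K' ⊕ ipad = 33 90 36 36 36.
Inner input = 33 90 36 36 36 ∥ 78.
Inner hash: sum = 51+144+54+54+54+120 = 477 → 01 dd.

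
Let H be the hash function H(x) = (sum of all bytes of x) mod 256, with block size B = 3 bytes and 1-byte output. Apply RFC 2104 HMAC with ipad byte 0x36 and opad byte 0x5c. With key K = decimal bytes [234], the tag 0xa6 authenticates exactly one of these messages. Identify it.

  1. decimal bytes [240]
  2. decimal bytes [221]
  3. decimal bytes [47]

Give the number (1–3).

Key decimal bytes [234] = ea is 1 byte ≤ B = 3; zero-pad to 3 bytes: K' = ea 00 00.
K' ⊕ ipad = dc 36 36; K' ⊕ opad = b6 5c 5c.
m1: inner = H(dc 36 36 f0) = 38; tag = H(b6 5c 5c 38) = a6 ← matches
m2: inner = H(dc 36 36 dd) = 25; tag = H(b6 5c 5c 25) = 93
m3: inner = H(dc 36 36 2f) = 77; tag = H(b6 5c 5c 77) = e5

1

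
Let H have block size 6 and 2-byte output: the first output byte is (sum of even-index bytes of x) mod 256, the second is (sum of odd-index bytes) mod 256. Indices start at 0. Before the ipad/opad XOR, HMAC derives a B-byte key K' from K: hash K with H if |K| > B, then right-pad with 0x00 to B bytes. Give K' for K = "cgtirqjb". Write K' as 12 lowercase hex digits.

b3a300000000

|K| = 8 > B = 6, so first hash the key.
H(K): even-index sum = 435 mod 256 = 179; odd-index sum = 419 mod 256 = 163 → b3 a3.
Zero-pad H(K) = b3 a3 to 6 bytes: K' = b3 a3 00 00 00 00.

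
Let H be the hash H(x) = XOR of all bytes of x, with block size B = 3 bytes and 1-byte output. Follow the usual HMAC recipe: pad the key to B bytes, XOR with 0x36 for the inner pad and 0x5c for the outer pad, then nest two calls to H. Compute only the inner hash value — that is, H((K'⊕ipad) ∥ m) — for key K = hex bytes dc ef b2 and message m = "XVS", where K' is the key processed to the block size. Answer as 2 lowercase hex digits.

ea

Key hex bytes dc ef b2 is exactly B = 3 bytes: K' = dc ef b2.
K' ⊕ ipad = ea d9 84.
Inner input = ea d9 84 ∥ 58 56 53.
Inner hash: XOR ea⊕d9⊕84⊕58⊕56⊕53 = ea.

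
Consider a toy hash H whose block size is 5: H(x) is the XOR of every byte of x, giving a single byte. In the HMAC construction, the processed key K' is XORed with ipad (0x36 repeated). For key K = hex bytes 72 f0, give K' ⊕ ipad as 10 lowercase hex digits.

Key hex bytes 72 f0 is 2 bytes ≤ B = 5; zero-pad to 5 bytes: K' = 72 f0 00 00 00.
XOR each byte with 0x36: 72⊕36=44, f0⊕36=c6, 00⊕36=36, 00⊕36=36, 00⊕36=36.

44c6363636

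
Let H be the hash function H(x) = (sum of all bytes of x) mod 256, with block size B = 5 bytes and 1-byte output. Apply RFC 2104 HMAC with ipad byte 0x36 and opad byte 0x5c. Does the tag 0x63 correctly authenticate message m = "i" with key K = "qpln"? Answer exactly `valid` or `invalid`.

invalid

Key "qpln" = 71 70 6c 6e is 4 bytes ≤ B = 5; zero-pad to 5 bytes: K' = 71 70 6c 6e 00.
K' ⊕ ipad = 47 46 5a 58 36; K' ⊕ opad = 2d 2c 30 32 5c.
Inner hash: sum = 71+70+90+88+54+105 = 478; mod 256 = 222 → de.
Outer hash (recomputed tag): sum = 45+44+48+50+92+222 = 501; mod 256 = 245 → f5.
Recomputed tag = f5; claimed = 63 → mismatch.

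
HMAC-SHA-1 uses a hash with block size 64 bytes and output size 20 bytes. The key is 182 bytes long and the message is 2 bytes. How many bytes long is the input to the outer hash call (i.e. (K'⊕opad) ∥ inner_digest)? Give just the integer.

84

Key is 182 > 64 bytes, so it is hashed to 20 bytes then zero-padded to 64: |K'| = 64.
Outer input = (K'⊕opad) ∥ H(inner) → 64 + 20 = 84 bytes.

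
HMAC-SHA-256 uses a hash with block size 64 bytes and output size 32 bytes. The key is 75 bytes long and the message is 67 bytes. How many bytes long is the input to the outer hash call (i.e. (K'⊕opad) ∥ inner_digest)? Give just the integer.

96

Key is 75 > 64 bytes, so it is hashed to 32 bytes then zero-padded to 64: |K'| = 64.
Outer input = (K'⊕opad) ∥ H(inner) → 64 + 32 = 96 bytes.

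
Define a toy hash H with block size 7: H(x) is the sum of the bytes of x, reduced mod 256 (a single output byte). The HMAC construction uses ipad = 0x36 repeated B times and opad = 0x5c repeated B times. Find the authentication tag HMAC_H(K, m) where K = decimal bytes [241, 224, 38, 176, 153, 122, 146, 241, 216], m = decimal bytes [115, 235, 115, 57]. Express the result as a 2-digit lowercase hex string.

Key decimal bytes [241, 224, 38, 176, 153, 122, 146, 241, 216] = f1 e0 26 b0 99 7a 92 f1 d8 is 9 bytes > B = 7, so hash it first: H(key) = 15, then zero-pad to 7 bytes: K' = 15 00 00 00 00 00 00.
K' ⊕ ipad = 23 36 36 36 36 36 36.  K' ⊕ opad = 49 5c 5c 5c 5c 5c 5c.
Inner input = (K'⊕ipad) ∥ m = 23 36 36 36 36 36 36 ∥ 73 eb 73 39.
Inner hash: sum = 35+54+54+54+54+54+54+115+235+115+57 = 881; mod 256 = 113 → 71.
Outer input = (K'⊕opad) ∥ inner = 49 5c 5c 5c 5c 5c 5c ∥ 71.
Outer hash (tag): sum = 73+92+92+92+92+92+92+113 = 738; mod 256 = 226 → e2.

e2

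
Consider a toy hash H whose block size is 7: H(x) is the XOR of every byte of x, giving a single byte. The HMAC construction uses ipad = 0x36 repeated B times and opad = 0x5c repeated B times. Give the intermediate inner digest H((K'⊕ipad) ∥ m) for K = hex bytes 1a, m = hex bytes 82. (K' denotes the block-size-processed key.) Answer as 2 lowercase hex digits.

ae

Key hex bytes 1a is 1 byte ≤ B = 7; zero-pad to 7 bytes: K' = 1a 00 00 00 00 00 00.
K' ⊕ ipad = 2c 36 36 36 36 36 36.
Inner input = 2c 36 36 36 36 36 36 ∥ 82.
Inner hash: XOR 2c⊕36⊕36⊕36⊕36⊕36⊕36⊕82 = ae.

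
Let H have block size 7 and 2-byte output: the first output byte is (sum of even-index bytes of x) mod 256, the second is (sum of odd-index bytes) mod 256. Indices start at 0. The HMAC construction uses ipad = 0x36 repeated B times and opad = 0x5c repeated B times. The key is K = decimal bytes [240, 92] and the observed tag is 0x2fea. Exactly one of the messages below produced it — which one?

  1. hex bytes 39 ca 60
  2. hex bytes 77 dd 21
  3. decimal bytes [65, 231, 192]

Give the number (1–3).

1

Key decimal bytes [240, 92] = f0 5c is 2 bytes ≤ B = 7; zero-pad to 7 bytes: K' = f0 5c 00 00 00 00 00.
K' ⊕ ipad = c6 6a 36 36 36 36 36; K' ⊕ opad = ac 00 5c 5c 5c 5c 5c.
m1: inner = H(c6 6a 36 36 36 36 36 39 ca 60) = 32 6f; tag = H(ac 00 5c 5c 5c 5c 5c 32 6f) = 2fea ← matches
m2: inner = H(c6 6a 36 36 36 36 36 77 dd 21) = 45 6e; tag = H(ac 00 5c 5c 5c 5c 5c 45 6e) = 2efd
m3: inner = H(c6 6a 36 36 36 36 36 41 e7 c0) = 4f d7; tag = H(ac 00 5c 5c 5c 5c 5c 4f d7) = 9707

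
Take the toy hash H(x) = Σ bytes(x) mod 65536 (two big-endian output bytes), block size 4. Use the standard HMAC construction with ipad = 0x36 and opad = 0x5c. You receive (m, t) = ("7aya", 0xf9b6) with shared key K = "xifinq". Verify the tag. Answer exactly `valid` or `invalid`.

invalid

Key "xifinq" = 78 69 66 69 6e 71 is 6 bytes > B = 4, so hash it first: H(key) = 02 8f, then zero-pad to 4 bytes: K' = 02 8f 00 00.
K' ⊕ ipad = 34 b9 36 36; K' ⊕ opad = 5e d3 5c 5c.
Inner hash: sum = 52+185+54+54+55+97+121+97 = 715 → 02 cb.
Outer hash (recomputed tag): sum = 94+211+92+92+2+203 = 694 → 02 b6.
Recomputed tag = 02b6; claimed = f9b6 → mismatch.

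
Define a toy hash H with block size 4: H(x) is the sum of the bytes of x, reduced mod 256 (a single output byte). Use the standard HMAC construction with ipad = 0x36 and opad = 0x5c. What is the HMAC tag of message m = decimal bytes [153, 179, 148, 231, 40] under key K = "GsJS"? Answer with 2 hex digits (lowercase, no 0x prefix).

Key "GsJS" = 47 73 4a 53 is exactly B = 4 bytes: K' = 47 73 4a 53.
K' ⊕ ipad = 71 45 7c 65.  K' ⊕ opad = 1b 2f 16 0f.
Inner input = (K'⊕ipad) ∥ m = 71 45 7c 65 ∥ 99 b3 94 e7 28.
Inner hash: sum = 113+69+124+101+153+179+148+231+40 = 1158; mod 256 = 134 → 86.
Outer input = (K'⊕opad) ∥ inner = 1b 2f 16 0f ∥ 86.
Outer hash (tag): sum = 27+47+22+15+134 = 245 → f5.

f5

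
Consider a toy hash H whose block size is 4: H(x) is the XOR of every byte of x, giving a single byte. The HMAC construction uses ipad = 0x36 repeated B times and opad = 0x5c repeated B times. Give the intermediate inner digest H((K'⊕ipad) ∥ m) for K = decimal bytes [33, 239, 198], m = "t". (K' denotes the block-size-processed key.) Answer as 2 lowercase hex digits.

7c

Key decimal bytes [33, 239, 198] = 21 ef c6 is 3 bytes ≤ B = 4; zero-pad to 4 bytes: K' = 21 ef c6 00.
K' ⊕ ipad = 17 d9 f0 36.
Inner input = 17 d9 f0 36 ∥ 74.
Inner hash: XOR 17⊕d9⊕f0⊕36⊕74 = 7c.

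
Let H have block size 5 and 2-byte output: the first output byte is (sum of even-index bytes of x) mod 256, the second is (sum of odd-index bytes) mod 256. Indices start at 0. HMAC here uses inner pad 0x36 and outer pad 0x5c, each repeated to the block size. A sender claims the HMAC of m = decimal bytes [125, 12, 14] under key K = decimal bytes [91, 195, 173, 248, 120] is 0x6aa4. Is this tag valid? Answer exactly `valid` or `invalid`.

invalid

Key decimal bytes [91, 195, 173, 248, 120] = 5b c3 ad f8 78 is exactly B = 5 bytes: K' = 5b c3 ad f8 78.
K' ⊕ ipad = 6d f5 9b ce 4e; K' ⊕ opad = 07 9f f1 a4 24.
Inner hash: even-index sum = 354 mod 256 = 98; odd-index sum = 590 mod 256 = 78 → 62 4e.
Outer hash (recomputed tag): even-index sum = 362 mod 256 = 106; odd-index sum = 421 mod 256 = 165 → 6a a5.
Recomputed tag = 6aa5; claimed = 6aa4 → mismatch.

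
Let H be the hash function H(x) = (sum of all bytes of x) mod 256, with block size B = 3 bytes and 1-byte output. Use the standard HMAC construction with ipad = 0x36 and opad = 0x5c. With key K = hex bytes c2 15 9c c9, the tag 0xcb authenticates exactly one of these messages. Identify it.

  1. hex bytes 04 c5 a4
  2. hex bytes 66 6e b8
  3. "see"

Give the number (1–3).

3

Key hex bytes c2 15 9c c9 is 4 bytes > B = 3, so hash it first: H(key) = 3c, then zero-pad to 3 bytes: K' = 3c 00 00.
K' ⊕ ipad = 0a 36 36; K' ⊕ opad = 60 5c 5c.
m1: inner = H(0a 36 36 04 c5 a4) = e3; tag = H(60 5c 5c e3) = fb
m2: inner = H(0a 36 36 66 6e b8) = 02; tag = H(60 5c 5c 02) = 1a
m3: inner = H(0a 36 36 73 65 65) = b3; tag = H(60 5c 5c b3) = cb ← matches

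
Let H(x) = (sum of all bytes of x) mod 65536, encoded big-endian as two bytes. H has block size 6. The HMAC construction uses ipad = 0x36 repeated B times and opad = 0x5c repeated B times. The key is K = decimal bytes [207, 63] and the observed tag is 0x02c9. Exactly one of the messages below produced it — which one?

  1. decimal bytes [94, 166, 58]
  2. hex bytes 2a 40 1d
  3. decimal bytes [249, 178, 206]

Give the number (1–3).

2

Key decimal bytes [207, 63] = cf 3f is 2 bytes ≤ B = 6; zero-pad to 6 bytes: K' = cf 3f 00 00 00 00.
K' ⊕ ipad = f9 09 36 36 36 36; K' ⊕ opad = 93 63 5c 5c 5c 5c.
m1: inner = H(f9 09 36 36 36 36 5e a6 3a) = 03 18; tag = H(93 63 5c 5c 5c 5c 03 18) = 0281
m2: inner = H(f9 09 36 36 36 36 2a 40 1d) = 02 61; tag = H(93 63 5c 5c 5c 5c 02 61) = 02c9 ← matches
m3: inner = H(f9 09 36 36 36 36 f9 b2 ce) = 04 53; tag = H(93 63 5c 5c 5c 5c 04 53) = 02bd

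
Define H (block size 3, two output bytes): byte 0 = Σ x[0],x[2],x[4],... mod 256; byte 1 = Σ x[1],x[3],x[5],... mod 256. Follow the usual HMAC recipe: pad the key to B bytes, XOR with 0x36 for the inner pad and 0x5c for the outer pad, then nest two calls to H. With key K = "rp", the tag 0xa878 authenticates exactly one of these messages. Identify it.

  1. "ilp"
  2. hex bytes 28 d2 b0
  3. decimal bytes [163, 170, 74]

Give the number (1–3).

Key "rp" = 72 70 is 2 bytes ≤ B = 3; zero-pad to 3 bytes: K' = 72 70 00.
K' ⊕ ipad = 44 46 36; K' ⊕ opad = 2e 2c 5c.
m1: inner = H(44 46 36 69 6c 70) = e6 1f; tag = H(2e 2c 5c e6 1f) = a912
m2: inner = H(44 46 36 28 d2 b0) = 4c 1e; tag = H(2e 2c 5c 4c 1e) = a878 ← matches
m3: inner = H(44 46 36 a3 aa 4a) = 24 33; tag = H(2e 2c 5c 24 33) = bd50

2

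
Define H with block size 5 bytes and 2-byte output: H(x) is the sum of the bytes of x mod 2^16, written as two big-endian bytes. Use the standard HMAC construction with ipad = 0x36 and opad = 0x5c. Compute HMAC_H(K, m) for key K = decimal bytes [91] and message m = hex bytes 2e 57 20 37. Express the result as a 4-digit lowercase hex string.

Key decimal bytes [91] = 5b is 1 byte ≤ B = 5; zero-pad to 5 bytes: K' = 5b 00 00 00 00.
K' ⊕ ipad = 6d 36 36 36 36.  K' ⊕ opad = 07 5c 5c 5c 5c.
Inner input = (K'⊕ipad) ∥ m = 6d 36 36 36 36 ∥ 2e 57 20 37.
Inner hash: sum = 109+54+54+54+54+46+87+32+55 = 545 → 02 21.
Outer input = (K'⊕opad) ∥ inner = 07 5c 5c 5c 5c ∥ 02 21.
Outer hash (tag): sum = 7+92+92+92+92+2+33 = 410 → 01 9a.

019a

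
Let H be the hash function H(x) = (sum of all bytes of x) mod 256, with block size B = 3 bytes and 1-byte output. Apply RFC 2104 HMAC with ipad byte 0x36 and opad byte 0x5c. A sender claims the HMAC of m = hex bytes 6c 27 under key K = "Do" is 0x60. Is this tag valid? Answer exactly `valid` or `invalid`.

invalid

Key "Do" = 44 6f is 2 bytes ≤ B = 3; zero-pad to 3 bytes: K' = 44 6f 00.
K' ⊕ ipad = 72 59 36; K' ⊕ opad = 18 33 5c.
Inner hash: sum = 114+89+54+108+39 = 404; mod 256 = 148 → 94.
Outer hash (recomputed tag): sum = 24+51+92+148 = 315; mod 256 = 59 → 3b.
Recomputed tag = 3b; claimed = 60 → mismatch.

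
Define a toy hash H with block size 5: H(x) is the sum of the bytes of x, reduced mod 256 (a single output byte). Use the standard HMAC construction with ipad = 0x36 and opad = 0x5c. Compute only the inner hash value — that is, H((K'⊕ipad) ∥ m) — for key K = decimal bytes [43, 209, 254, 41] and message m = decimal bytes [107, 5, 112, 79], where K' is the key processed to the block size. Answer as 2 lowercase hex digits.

50

Key decimal bytes [43, 209, 254, 41] = 2b d1 fe 29 is 4 bytes ≤ B = 5; zero-pad to 5 bytes: K' = 2b d1 fe 29 00.
K' ⊕ ipad = 1d e7 c8 1f 36.
Inner input = 1d e7 c8 1f 36 ∥ 6b 05 70 4f.
Inner hash: sum = 29+231+200+31+54+107+5+112+79 = 848; mod 256 = 80 → 50.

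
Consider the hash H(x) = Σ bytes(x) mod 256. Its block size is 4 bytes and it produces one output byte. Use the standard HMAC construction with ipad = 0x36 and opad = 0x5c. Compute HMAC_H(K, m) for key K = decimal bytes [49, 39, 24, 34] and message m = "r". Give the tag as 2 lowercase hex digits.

76

Key decimal bytes [49, 39, 24, 34] = 31 27 18 22 is exactly B = 4 bytes: K' = 31 27 18 22.
K' ⊕ ipad = 07 11 2e 14.  K' ⊕ opad = 6d 7b 44 7e.
Inner input = (K'⊕ipad) ∥ m = 07 11 2e 14 ∥ 72.
Inner hash: sum = 7+17+46+20+114 = 204 → cc.
Outer input = (K'⊕opad) ∥ inner = 6d 7b 44 7e ∥ cc.
Outer hash (tag): sum = 109+123+68+126+204 = 630; mod 256 = 118 → 76.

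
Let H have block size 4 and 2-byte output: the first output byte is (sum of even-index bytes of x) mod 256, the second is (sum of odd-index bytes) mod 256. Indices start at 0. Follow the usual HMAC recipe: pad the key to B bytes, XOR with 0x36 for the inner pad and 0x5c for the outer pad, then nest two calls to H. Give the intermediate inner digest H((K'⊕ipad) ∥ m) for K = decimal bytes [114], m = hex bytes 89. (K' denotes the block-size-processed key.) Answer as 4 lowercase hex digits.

036c

Key decimal bytes [114] = 72 is 1 byte ≤ B = 4; zero-pad to 4 bytes: K' = 72 00 00 00.
K' ⊕ ipad = 44 36 36 36.
Inner input = 44 36 36 36 ∥ 89.
Inner hash: even-index sum = 259 mod 256 = 3; odd-index sum = 108 mod 256 = 108 → 03 6c.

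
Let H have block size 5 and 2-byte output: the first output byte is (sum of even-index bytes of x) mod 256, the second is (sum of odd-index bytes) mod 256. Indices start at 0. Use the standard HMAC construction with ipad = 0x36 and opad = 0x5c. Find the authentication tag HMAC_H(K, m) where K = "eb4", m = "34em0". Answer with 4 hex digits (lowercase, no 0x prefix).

4fc6

Key "eb4" = 65 62 34 is 3 bytes ≤ B = 5; zero-pad to 5 bytes: K' = 65 62 34 00 00.
K' ⊕ ipad = 53 54 02 36 36.  K' ⊕ opad = 39 3e 68 5c 5c.
Inner input = (K'⊕ipad) ∥ m = 53 54 02 36 36 ∥ 33 34 65 6d 30.
Inner hash: even-index sum = 300 mod 256 = 44; odd-index sum = 338 mod 256 = 82 → 2c 52.
Outer input = (K'⊕opad) ∥ inner = 39 3e 68 5c 5c ∥ 2c 52.
Outer hash (tag): even-index sum = 335 mod 256 = 79; odd-index sum = 198 mod 256 = 198 → 4f c6.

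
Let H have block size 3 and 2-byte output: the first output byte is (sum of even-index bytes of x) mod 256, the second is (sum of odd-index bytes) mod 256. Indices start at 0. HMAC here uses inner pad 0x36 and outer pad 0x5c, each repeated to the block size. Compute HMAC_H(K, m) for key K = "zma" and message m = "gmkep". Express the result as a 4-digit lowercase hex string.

00a6

Key "zma" = 7a 6d 61 is exactly B = 3 bytes: K' = 7a 6d 61.
K' ⊕ ipad = 4c 5b 57.  K' ⊕ opad = 26 31 3d.
Inner input = (K'⊕ipad) ∥ m = 4c 5b 57 ∥ 67 6d 6b 65 70.
Inner hash: even-index sum = 373 mod 256 = 117; odd-index sum = 413 mod 256 = 157 → 75 9d.
Outer input = (K'⊕opad) ∥ inner = 26 31 3d ∥ 75 9d.
Outer hash (tag): even-index sum = 256 mod 256 = 0; odd-index sum = 166 mod 256 = 166 → 00 a6.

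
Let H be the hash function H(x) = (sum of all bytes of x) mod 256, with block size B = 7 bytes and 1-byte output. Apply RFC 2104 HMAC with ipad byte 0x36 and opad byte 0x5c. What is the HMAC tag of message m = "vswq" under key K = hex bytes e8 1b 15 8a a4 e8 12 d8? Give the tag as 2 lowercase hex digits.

Key hex bytes e8 1b 15 8a a4 e8 12 d8 is 8 bytes > B = 7, so hash it first: H(key) = 18, then zero-pad to 7 bytes: K' = 18 00 00 00 00 00 00.
K' ⊕ ipad = 2e 36 36 36 36 36 36.  K' ⊕ opad = 44 5c 5c 5c 5c 5c 5c.
Inner input = (K'⊕ipad) ∥ m = 2e 36 36 36 36 36 36 ∥ 76 73 77 71.
Inner hash: sum = 46+54+54+54+54+54+54+118+115+119+113 = 835; mod 256 = 67 → 43.
Outer input = (K'⊕opad) ∥ inner = 44 5c 5c 5c 5c 5c 5c ∥ 43.
Outer hash (tag): sum = 68+92+92+92+92+92+92+67 = 687; mod 256 = 175 → af.

af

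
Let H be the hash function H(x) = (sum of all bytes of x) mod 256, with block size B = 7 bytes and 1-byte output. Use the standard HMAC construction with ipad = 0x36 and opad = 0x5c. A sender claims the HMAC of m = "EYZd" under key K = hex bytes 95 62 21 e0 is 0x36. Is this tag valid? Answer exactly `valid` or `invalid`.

Key hex bytes 95 62 21 e0 is 4 bytes ≤ B = 7; zero-pad to 7 bytes: K' = 95 62 21 e0 00 00 00.
K' ⊕ ipad = a3 54 17 d6 36 36 36; K' ⊕ opad = c9 3e 7d bc 5c 5c 5c.
Inner hash: sum = 163+84+23+214+54+54+54+69+89+90+100 = 994; mod 256 = 226 → e2.
Outer hash (recomputed tag): sum = 201+62+125+188+92+92+92+226 = 1078; mod 256 = 54 → 36.
Recomputed tag = 36; claimed = 36 → match.

valid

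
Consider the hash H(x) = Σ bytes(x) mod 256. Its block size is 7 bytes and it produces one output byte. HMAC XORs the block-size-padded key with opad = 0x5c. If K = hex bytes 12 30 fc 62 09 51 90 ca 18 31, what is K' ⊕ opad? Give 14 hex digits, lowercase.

c15c5c5c5c5c5c

Key hex bytes 12 30 fc 62 09 51 90 ca 18 31 is 10 bytes > B = 7, so hash it first: H(key) = 9d, then zero-pad to 7 bytes: K' = 9d 00 00 00 00 00 00.
XOR each byte with 0x5c: 9d⊕5c=c1, 00⊕5c=5c, 00⊕5c=5c, 00⊕5c=5c, 00⊕5c=5c, 00⊕5c=5c, 00⊕5c=5c.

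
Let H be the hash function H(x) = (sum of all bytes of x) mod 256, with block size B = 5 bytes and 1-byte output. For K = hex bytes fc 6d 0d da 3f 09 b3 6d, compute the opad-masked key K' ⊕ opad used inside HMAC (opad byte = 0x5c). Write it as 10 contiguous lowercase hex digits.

e45c5c5c5c

Key hex bytes fc 6d 0d da 3f 09 b3 6d is 8 bytes > B = 5, so hash it first: H(key) = b8, then zero-pad to 5 bytes: K' = b8 00 00 00 00.
XOR each byte with 0x5c: b8⊕5c=e4, 00⊕5c=5c, 00⊕5c=5c, 00⊕5c=5c, 00⊕5c=5c.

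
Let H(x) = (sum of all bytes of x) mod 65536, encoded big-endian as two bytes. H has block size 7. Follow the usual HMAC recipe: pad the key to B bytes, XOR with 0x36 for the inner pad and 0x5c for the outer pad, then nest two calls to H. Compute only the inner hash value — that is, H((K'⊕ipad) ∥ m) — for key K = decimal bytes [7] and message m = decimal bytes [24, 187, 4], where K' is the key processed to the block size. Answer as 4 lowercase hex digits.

Key decimal bytes [7] = 07 is 1 byte ≤ B = 7; zero-pad to 7 bytes: K' = 07 00 00 00 00 00 00.
K' ⊕ ipad = 31 36 36 36 36 36 36.
Inner input = 31 36 36 36 36 36 36 ∥ 18 bb 04.
Inner hash: sum = 49+54+54+54+54+54+54+24+187+4 = 588 → 02 4c.

024c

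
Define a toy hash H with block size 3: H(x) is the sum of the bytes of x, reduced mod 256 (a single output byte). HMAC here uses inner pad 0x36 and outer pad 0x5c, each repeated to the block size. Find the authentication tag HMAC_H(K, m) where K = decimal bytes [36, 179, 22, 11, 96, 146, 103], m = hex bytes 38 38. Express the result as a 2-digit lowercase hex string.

Key decimal bytes [36, 179, 22, 11, 96, 146, 103] = 24 b3 16 0b 60 92 67 is 7 bytes > B = 3, so hash it first: H(key) = 51, then zero-pad to 3 bytes: K' = 51 00 00.
K' ⊕ ipad = 67 36 36.  K' ⊕ opad = 0d 5c 5c.
Inner input = (K'⊕ipad) ∥ m = 67 36 36 ∥ 38 38.
Inner hash: sum = 103+54+54+56+56 = 323; mod 256 = 67 → 43.
Outer input = (K'⊕opad) ∥ inner = 0d 5c 5c ∥ 43.
Outer hash (tag): sum = 13+92+92+67 = 264; mod 256 = 8 → 08.

08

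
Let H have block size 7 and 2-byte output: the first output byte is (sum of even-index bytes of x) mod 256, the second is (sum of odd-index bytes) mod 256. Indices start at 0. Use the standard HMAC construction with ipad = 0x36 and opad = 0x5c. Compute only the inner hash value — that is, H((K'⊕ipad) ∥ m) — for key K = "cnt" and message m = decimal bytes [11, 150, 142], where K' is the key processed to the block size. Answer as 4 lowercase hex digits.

995d

Key "cnt" = 63 6e 74 is 3 bytes ≤ B = 7; zero-pad to 7 bytes: K' = 63 6e 74 00 00 00 00.
K' ⊕ ipad = 55 58 42 36 36 36 36.
Inner input = 55 58 42 36 36 36 36 ∥ 0b 96 8e.
Inner hash: even-index sum = 409 mod 256 = 153; odd-index sum = 349 mod 256 = 93 → 99 5d.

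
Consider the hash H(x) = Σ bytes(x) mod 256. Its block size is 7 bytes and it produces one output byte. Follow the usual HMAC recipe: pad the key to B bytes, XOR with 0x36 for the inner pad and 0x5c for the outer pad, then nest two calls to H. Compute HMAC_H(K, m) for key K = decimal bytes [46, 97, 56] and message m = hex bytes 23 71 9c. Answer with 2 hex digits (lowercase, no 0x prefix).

08

Key decimal bytes [46, 97, 56] = 2e 61 38 is 3 bytes ≤ B = 7; zero-pad to 7 bytes: K' = 2e 61 38 00 00 00 00.
K' ⊕ ipad = 18 57 0e 36 36 36 36.  K' ⊕ opad = 72 3d 64 5c 5c 5c 5c.
Inner input = (K'⊕ipad) ∥ m = 18 57 0e 36 36 36 36 ∥ 23 71 9c.
Inner hash: sum = 24+87+14+54+54+54+54+35+113+156 = 645; mod 256 = 133 → 85.
Outer input = (K'⊕opad) ∥ inner = 72 3d 64 5c 5c 5c 5c ∥ 85.
Outer hash (tag): sum = 114+61+100+92+92+92+92+133 = 776; mod 256 = 8 → 08.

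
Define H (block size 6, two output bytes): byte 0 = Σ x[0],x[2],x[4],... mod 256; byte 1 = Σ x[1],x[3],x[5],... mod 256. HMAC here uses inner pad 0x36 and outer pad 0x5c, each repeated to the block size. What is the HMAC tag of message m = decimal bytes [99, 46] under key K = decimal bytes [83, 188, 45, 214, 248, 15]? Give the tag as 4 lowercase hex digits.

d58e

Key decimal bytes [83, 188, 45, 214, 248, 15] = 53 bc 2d d6 f8 0f is exactly B = 6 bytes: K' = 53 bc 2d d6 f8 0f.
K' ⊕ ipad = 65 8a 1b e0 ce 39.  K' ⊕ opad = 0f e0 71 8a a4 53.
Inner input = (K'⊕ipad) ∥ m = 65 8a 1b e0 ce 39 ∥ 63 2e.
Inner hash: even-index sum = 433 mod 256 = 177; odd-index sum = 465 mod 256 = 209 → b1 d1.
Outer input = (K'⊕opad) ∥ inner = 0f e0 71 8a a4 53 ∥ b1 d1.
Outer hash (tag): even-index sum = 469 mod 256 = 213; odd-index sum = 654 mod 256 = 142 → d5 8e.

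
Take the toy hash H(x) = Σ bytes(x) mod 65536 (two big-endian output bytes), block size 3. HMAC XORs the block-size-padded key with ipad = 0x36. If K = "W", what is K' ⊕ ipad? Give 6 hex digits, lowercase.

613636

Key "W" = 57 is 1 byte ≤ B = 3; zero-pad to 3 bytes: K' = 57 00 00.
XOR each byte with 0x36: 57⊕36=61, 00⊕36=36, 00⊕36=36.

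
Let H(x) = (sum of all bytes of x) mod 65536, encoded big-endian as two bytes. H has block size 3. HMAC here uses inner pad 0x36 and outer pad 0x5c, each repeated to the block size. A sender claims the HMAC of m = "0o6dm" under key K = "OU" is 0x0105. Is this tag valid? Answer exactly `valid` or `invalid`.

invalid

Key "OU" = 4f 55 is 2 bytes ≤ B = 3; zero-pad to 3 bytes: K' = 4f 55 00.
K' ⊕ ipad = 79 63 36; K' ⊕ opad = 13 09 5c.
Inner hash: sum = 121+99+54+48+111+54+100+109 = 696 → 02 b8.
Outer hash (recomputed tag): sum = 19+9+92+2+184 = 306 → 01 32.
Recomputed tag = 0132; claimed = 0105 → mismatch.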